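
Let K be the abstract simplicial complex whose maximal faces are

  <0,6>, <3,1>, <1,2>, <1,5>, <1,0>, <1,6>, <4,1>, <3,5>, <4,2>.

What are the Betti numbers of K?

We work with the vertex ordering 0 < 1 < 2 < 3 < 4 < 5 < 6. The simplices of K, each written with vertices in increasing order, are:

  0-simplices (7): [0], [1], [2], [3], [4], [5], [6]
  1-simplices (9): [0,1], [0,6], [1,2], [1,3], [1,4], [1,5], [1,6], [2,4], [3,5]

giving chain groups C_0 ≅ Z^7, C_1 ≅ Z^9.

Boundary ∂_1: C_1 → C_0 is given by ∂[p,q] = [q] − [p]. For instance
  ∂[0,1] = [1] − [0].
The 7×9 boundary matrix has rank 6 and Smith normal form diag(1,1,1,1,1,1).

From H_k ≅ ker(∂_k) / im(∂_{k+1}) we obtain:

  H_0: rank C_0 − rank ∂_1 = 7 − 6 = 1, and the invariant factors of ∂_1 are all 1, so H_0 ≅ Z.
  H_1: rank ker ∂_1 − rank ∂_2 = (9 − 6) − 0 = 3, and there is no ∂_2, so H_1 ≅ Z^3.

Hence the Betti numbers are b_0 = 1, b_1 = 3.

b_0 = 1, b_1 = 3.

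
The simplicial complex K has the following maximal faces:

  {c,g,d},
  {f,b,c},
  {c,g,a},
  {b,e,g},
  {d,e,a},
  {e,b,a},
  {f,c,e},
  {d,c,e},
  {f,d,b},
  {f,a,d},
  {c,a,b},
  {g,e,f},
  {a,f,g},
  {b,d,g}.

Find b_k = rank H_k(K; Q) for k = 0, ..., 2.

Take the total order a < b < c < d < e < f < g on the vertex set. Then K (dimension 2) consists of the simplices:

  0-simplices (7): a, b, c, d, e, f, g
  1-simplices (21): ab, ac, ad, ae, af, ag, bc, bd, be, bf, bg, cd, ce, cf, cg, de, df, dg, ef, eg, fg
  2-simplices (14): abc, abe, acg, ade, adf, afg, bcf, bdf, bdg, beg, cde, cdg, cef, efg

so the chain groups are C_0 ≅ Z^7, C_1 ≅ Z^21, C_2 ≅ Z^14.

Boundary ∂_1: C_1 → C_0 sends each edge [p,q] (with p < q) to q − p.
The resulting 7×21 matrix has rank 6, and its Smith normal form has invariant factors (1,1,1,1,1,1).

The boundary map ∂_2: C_2 → C_1 sends each 2-simplex [p,q,r] to [q,r] − [p,r] + [p,q]. For instance
  ∂afg = fg − ag + af,
  ∂bcf = cf − bf + bc.
The 21×14 boundary matrix has rank 13 and Smith normal form diag(1,1,1,1,1,1,1,1,1,1,1,1,1).

Reading off H_k = ker ∂_k / im ∂_{k+1}:

  H_0: rank C_0 − rank ∂_1 = 7 − 6 = 1, and the invariant factors of ∂_1 are all 1, so H_0 = Z.
  H_1: rank ker ∂_1 − rank ∂_2 = (21 − 6) − 13 = 2, and the invariant factors of ∂_2 are all 1, so H_1 = Z^2.
  H_2: rank ker ∂_2 − rank ∂_3 = (14 − 13) − 0 = 1, and there is no ∂_3, so H_2 = Z.

As a check, the Euler characteristic is 7 − 21 + 14 = 0, which agrees with 1 − 2 + 1 = 0.

Hence the Betti numbers are b_0 = 1, b_1 = 2, b_2 = 1.

b_0 = 1, b_1 = 2, b_2 = 1.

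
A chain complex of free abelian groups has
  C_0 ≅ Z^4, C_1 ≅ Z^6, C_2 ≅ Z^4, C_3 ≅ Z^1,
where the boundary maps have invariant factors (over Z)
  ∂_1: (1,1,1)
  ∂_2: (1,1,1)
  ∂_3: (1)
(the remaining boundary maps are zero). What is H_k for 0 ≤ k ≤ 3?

H_0 = Z,  H_1 = 0,  H_2 = 0,  H_3 = 0.

H_0: b_0 = 4 − 0 − 3 = 1; torsion from ∂_1 factors > 1: none. So H_0 = Z.
H_1: b_1 = 6 − 3 − 3 = 0; torsion from ∂_2 factors > 1: none. So H_1 = 0.
H_2: b_2 = 4 − 3 − 1 = 0; torsion from ∂_3 factors > 1: none. So H_2 = 0.
H_3: b_3 = 1 − 1 − 0 = 0; torsion from ∂_4 factors > 1: none. So H_3 = 0.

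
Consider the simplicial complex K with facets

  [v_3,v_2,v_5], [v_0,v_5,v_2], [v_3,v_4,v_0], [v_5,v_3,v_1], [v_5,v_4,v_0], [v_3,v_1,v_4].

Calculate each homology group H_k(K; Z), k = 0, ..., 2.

H_0 ≅ Z,  H_1 ≅ Z,  H_2 = 0.

Order the vertices as v_0 < v_1 < v_2 < v_3 < v_4 < v_5. Listing each simplex with vertices in this order, K has dimension 2 with simplices:

  0-simplices (6): [v_0], [v_1], [v_2], [v_3], [v_4], [v_5]
  1-simplices (12): [v_0,v_2], [v_0,v_3], [v_0,v_4], [v_0,v_5], [v_1,v_3], [v_1,v_4], [v_1,v_5], [v_2,v_3], [v_2,v_5], [v_3,v_4], [v_3,v_5], [v_4,v_5]
  2-simplices (6): [v_0,v_2,v_5], [v_0,v_3,v_4], [v_0,v_4,v_5], [v_1,v_3,v_4], [v_1,v_3,v_5], [v_2,v_3,v_5]

giving chain groups C_0 ≅ Z^6, C_1 ≅ Z^12, C_2 ≅ Z^6.

Boundary ∂_1: C_1 → C_0 sends each edge [p,q] (with p < q) to q − p. For instance
  ∂[v_1,v_3] = [v_3] − [v_1].
As a 6×12 matrix over Z this has rank 5, with invariant factors (1,1,1,1,1).

Boundary ∂_2: C_2 → C_1 maps a triangle to the signed sum of its edges. For instance
  ∂[v_0,v_3,v_4] = [v_3,v_4] − [v_0,v_4] + [v_0,v_3],
  ∂[v_1,v_3,v_5] = [v_3,v_5] − [v_1,v_5] + [v_1,v_3].
The resulting 12×6 matrix has rank 6, and its Smith normal form has invariant factors (1,1,1,1,1,1).

Now H_k = ker ∂_k / im ∂_{k+1}, so:

  H_0: rank C_0 − rank ∂_1 = 6 − 5 = 1, and the invariant factors of ∂_1 are all 1, so H_0 = Z.
  H_1: rank ker ∂_1 − rank ∂_2 = (12 − 5) − 6 = 1, and the invariant factors of ∂_2 are all 1, so H_1 = Z.
  H_2: rank ker ∂_2 − rank ∂_3 = (6 − 6) − 0 = 0, and there is no ∂_3, so H_2 = 0.

As a check, the Euler characteristic is 6 − 12 + 6 = 0, which agrees with 1 − 1 + 0 = 0.
(K is a triangulation of the cylinder S^1 x I.)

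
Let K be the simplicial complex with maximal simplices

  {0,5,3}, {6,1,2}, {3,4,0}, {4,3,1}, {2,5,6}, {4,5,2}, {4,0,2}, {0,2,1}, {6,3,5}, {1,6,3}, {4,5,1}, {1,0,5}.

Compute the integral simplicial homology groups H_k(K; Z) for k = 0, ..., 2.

Order the vertices as 0 < 1 < 2 < 3 < 4 < 5 < 6. Listing each simplex with vertices in this order, K has dimension 2 with simplices:

  0-simplices (7): [0], [1], [2], [3], [4], [5], [6]
  1-simplices (18): [0,1], [0,2], [0,3], [0,4], [0,5], [1,2], [1,3], [1,4], [1,5], [1,6], [2,4], [2,5], [2,6], [3,4], [3,5], [3,6], [4,5], [5,6]
  2-simplices (12): [0,1,2], [0,1,5], [0,2,4], [0,3,4], [0,3,5], [1,2,6], [1,3,4], [1,3,6], [1,4,5], [2,4,5], [2,5,6], [3,5,6]

giving chain groups C_0 ≅ Z^7, C_1 ≅ Z^18, C_2 ≅ Z^12.

∂_1: C_1 → C_0 is given by ∂[p,q] = [q] − [p]. For instance
  ∂[1,4] = [4] − [1].
The resulting 7×18 matrix has rank 6, and its Smith normal form has invariant factors (1,1,1,1,1,1).

∂_2: C_2 → C_1 sends each 2-simplex [p,q,r] to [q,r] − [p,r] + [p,q]. For instance
  ∂[0,3,5] = [3,5] − [0,5] + [0,3],
  ∂[0,3,4] = [3,4] − [0,4] + [0,3].
The resulting 18×12 matrix has rank 12, and its Smith normal form has invariant factors (1,1,1,1,1,1,1,1,1,1,1,2).

Reading off H_k = ker ∂_k / im ∂_{k+1}:

  H_0: rank C_0 − rank ∂_1 = 7 − 6 = 1, and the invariant factors of ∂_1 are all 1, so H_0 ≅ Z.
  H_1: rank ker ∂_1 − rank ∂_2 = (18 − 6) − 12 = 0, and ∂_2 has invariant factor 2 > 1, so H_1 ≅ Z/2Z.
  H_2: rank ker ∂_2 − rank ∂_3 = (12 − 12) − 0 = 0, and there is no ∂_3, so H_2 ≅ 0.

As a check, the Euler characteristic is 7 − 18 + 12 = 1, which agrees with 1 − 0 + 0 = 1.

H_0 = Z,  H_1 = Z/2Z,  H_2 = 0.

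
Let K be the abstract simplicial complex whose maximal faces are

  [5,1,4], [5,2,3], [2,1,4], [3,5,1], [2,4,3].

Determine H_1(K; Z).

We work with the vertex ordering 1 < 2 < 3 < 4 < 5. The simplices of K, each written with vertices in increasing order, are:

  0-simplices (5): [1], [2], [3], [4], [5]
  1-simplices (10): [1,2], [1,3], [1,4], [1,5], [2,3], [2,4], [2,5], [3,4], [3,5], [4,5]
  2-simplices (5): [1,2,4], [1,3,5], [1,4,5], [2,3,4], [2,3,5]

so the chain groups are C_0 ≅ Z^5, C_1 ≅ Z^10, C_2 ≅ Z^5.

The boundary map ∂_1: C_1 → C_0 is given by ∂[p,q] = [q] − [p]. For instance
  ∂[2,3] = [3] − [2].
The resulting 5×10 matrix has rank 4, and its Smith normal form has invariant factors (1,1,1,1).

The boundary map ∂_2: C_2 → C_1 sends each 2-simplex [p,q,r] to [q,r] − [p,r] + [p,q]. For instance
  ∂[2,3,5] = [3,5] − [2,5] + [2,3],
  ∂[1,4,5] = [4,5] − [1,5] + [1,4].
The 10×5 boundary matrix has rank 5 and Smith normal form diag(1,1,1,1,1).

Reading off H_k = ker ∂_k / im ∂_{k+1}:

  H_1: rank ker ∂_1 − rank ∂_2 = (10 − 4) − 5 = 1, and the invariant factors of ∂_2 are all 1, so H_1 ≅ Z.

H_1 = Z.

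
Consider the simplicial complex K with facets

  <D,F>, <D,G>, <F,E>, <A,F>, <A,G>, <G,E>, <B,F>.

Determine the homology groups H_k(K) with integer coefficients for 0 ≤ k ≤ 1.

We work with the vertex ordering A < B < D < E < F < G. The simplices of K, each written with vertices in increasing order, are:

  0-simplices (6): A, B, D, E, F, G
  1-simplices (7): AF, AG, BF, DF, DG, EF, EG

so the chain groups are C_0 ≅ Z^6, C_1 ≅ Z^7.

The boundary map ∂_1: C_1 → C_0 maps an edge to its endpoints' difference, ∂[p,q] = q − p. For instance
  ∂DG = G − D.
The resulting 6×7 matrix has rank 5, and its Smith normal form has invariant factors (1,1,1,1,1).

Now H_k = ker ∂_k / im ∂_{k+1}, so:

  H_0: rank C_0 − rank ∂_1 = 6 − 5 = 1, and the invariant factors of ∂_1 are all 1, so H_0 ≅ Z.
  H_1: rank ker ∂_1 − rank ∂_2 = (7 − 5) − 0 = 2, and there is no ∂_2, so H_1 ≅ Z^2.

H_0 ≅ Z,  H_1 ≅ Z^2.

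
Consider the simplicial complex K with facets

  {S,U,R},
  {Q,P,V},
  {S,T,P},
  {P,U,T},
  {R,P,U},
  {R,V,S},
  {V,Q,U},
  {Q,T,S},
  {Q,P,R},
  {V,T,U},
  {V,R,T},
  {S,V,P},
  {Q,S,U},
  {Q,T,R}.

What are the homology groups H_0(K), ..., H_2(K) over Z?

H_0 ≅ Z,  H_1 ≅ Z^2,  H_2 ≅ Z.

We work with the vertex ordering P < Q < R < S < T < U < V. The simplices of K, each written with vertices in increasing order, are:

  0-simplices (7): P, Q, R, S, T, U, V
  1-simplices (21): PQ, PR, PS, PT, PU, PV, QR, QS, QT, QU, QV, RS, RT, RU, RV, ST, SU, SV, TU, TV, UV
  2-simplices (14): PQR, PQV, PRU, PST, PSV, PTU, QRT, QST, QSU, QUV, RSU, RSV, RTV, TUV

giving chain groups C_0 ≅ Z^7, C_1 ≅ Z^21, C_2 ≅ Z^14.

Boundary ∂_1: C_1 → C_0 maps an edge to its endpoints' difference, ∂[p,q] = q − p.
The resulting 7×21 matrix has rank 6, and its Smith normal form has invariant factors (1,1,1,1,1,1).

The boundary map ∂_2: C_2 → C_1 sends each 2-simplex [p,q,r] to [q,r] − [p,r] + [p,q]. For instance
  ∂PQV = QV − PV + PQ,
  ∂PSV = SV − PV + PS.
The resulting 21×14 matrix has rank 13, and its Smith normal form has invariant factors (1,1,1,1,1,1,1,1,1,1,1,1,1).

Reading off H_k = ker ∂_k / im ∂_{k+1}:

  H_0: rank C_0 − rank ∂_1 = 7 − 6 = 1, and the invariant factors of ∂_1 are all 1, so H_0 = Z.
  H_1: rank ker ∂_1 − rank ∂_2 = (21 − 6) − 13 = 2, and the invariant factors of ∂_2 are all 1, so H_1 = Z^2.
  H_2: rank ker ∂_2 − rank ∂_3 = (14 − 13) − 0 = 1, and there is no ∂_3, so H_2 = Z.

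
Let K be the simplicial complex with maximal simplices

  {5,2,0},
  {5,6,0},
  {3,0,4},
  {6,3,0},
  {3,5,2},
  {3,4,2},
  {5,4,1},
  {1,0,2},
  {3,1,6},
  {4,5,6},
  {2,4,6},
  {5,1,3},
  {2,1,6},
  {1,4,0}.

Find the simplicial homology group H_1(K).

We work with the vertex ordering 0 < 1 < 2 < 3 < 4 < 5 < 6. The simplices of K, each written with vertices in increasing order, are:

  0-simplices (7): [0], [1], [2], [3], [4], [5], [6]
  1-simplices (21): [0,1], [0,2], [0,3], [0,4], [0,5], [0,6], [1,2], [1,3], [1,4], [1,5], [1,6], [2,3], [2,4], [2,5], [2,6], [3,4], [3,5], [3,6], [4,5], [4,6], [5,6]
  2-simplices (14): [0,1,2], [0,1,4], [0,2,5], [0,3,4], [0,3,6], [0,5,6], [1,2,6], [1,3,5], [1,3,6], [1,4,5], [2,3,4], [2,3,5], [2,4,6], [4,5,6]

Hence C_0 ≅ Z^7, C_1 ≅ Z^21, C_2 ≅ Z^14.

The boundary map ∂_1: C_1 → C_0 sends each edge [p,q] (with p < q) to q − p.
As a 7×21 matrix over Z this has rank 6, with invariant factors (1,1,1,1,1,1).

Boundary ∂_2: C_2 → C_1 maps a triangle to the signed sum of its edges. For instance
  ∂[0,3,4] = [3,4] − [0,4] + [0,3],
  ∂[1,2,6] = [2,6] − [1,6] + [1,2].
As a 21×14 matrix over Z this has rank 13, with invariant factors (1,1,1,1,1,1,1,1,1,1,1,1,1).

Reading off H_k = ker ∂_k / im ∂_{k+1}:

  H_1: rank ker ∂_1 − rank ∂_2 = (21 − 6) − 13 = 2, and the invariant factors of ∂_2 are all 1, so H_1 ≅ Z^2.

H_1 ≅ Z^2.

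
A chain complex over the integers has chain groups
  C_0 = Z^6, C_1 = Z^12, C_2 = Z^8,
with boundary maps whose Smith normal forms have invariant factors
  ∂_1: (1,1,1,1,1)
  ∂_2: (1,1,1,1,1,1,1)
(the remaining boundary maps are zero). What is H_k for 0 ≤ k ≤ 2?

H_0 ≅ Z,  H_1 = 0,  H_2 ≅ Z.

H_0: b_0 = 6 − 0 − 5 = 1; torsion from ∂_1 factors > 1: none. So H_0 ≅ Z.
H_1: b_1 = 12 − 5 − 7 = 0; torsion from ∂_2 factors > 1: none. So H_1 ≅ 0.
H_2: b_2 = 8 − 7 − 0 = 1; torsion from ∂_3 factors > 1: none. So H_2 ≅ Z.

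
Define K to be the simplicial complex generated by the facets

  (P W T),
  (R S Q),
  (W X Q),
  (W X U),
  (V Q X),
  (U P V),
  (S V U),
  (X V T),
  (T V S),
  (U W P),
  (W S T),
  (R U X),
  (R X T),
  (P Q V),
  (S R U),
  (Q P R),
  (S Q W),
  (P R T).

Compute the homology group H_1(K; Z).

Order the vertices as P < Q < R < S < T < U < V < W < X. Listing each simplex with vertices in this order, K has dimension 2 with simplices:

  0-simplices (9): P, Q, R, S, T, U, V, W, X
  1-simplices (27): PQ, PR, PT, PU, PV, PW, QR, QS, QV, QW, QX, RS, RT, RU, RX, ST, SU, SV, SW, TV, TW, TX, UV, UW, UX, VX, WX
  2-simplices (18): PQR, PQV, PRT, PTW, PUV, PUW, QRS, QSW, QVX, QWX, RSU, RTX, RUX, STV, STW, SUV, TVX, UWX

so the chain groups are C_0 ≅ Z^9, C_1 ≅ Z^27, C_2 ≅ Z^18.

∂_1: C_1 → C_0 sends each edge [p,q] (with p < q) to q − p.
The 9×27 boundary matrix has rank 8 and Smith normal form diag(1,1,1,1,1,1,1,1).

Boundary ∂_2: C_2 → C_1 sends each 2-simplex [p,q,r] to [q,r] − [p,r] + [p,q]. For instance
  ∂PQV = QV − PV + PQ,
  ∂PRT = RT − PT + PR.
The 27×18 boundary matrix has rank 17 and Smith normal form diag(1,1,1,1,1,1,1,1,1,1,1,1,1,1,1,1,1).

From H_k ≅ ker(∂_k) / im(∂_{k+1}) we obtain:

  H_1: rank ker ∂_1 − rank ∂_2 = (27 − 8) − 17 = 2, and the invariant factors of ∂_2 are all 1, so H_1 = Z^2.

H_1 ≅ Z^2.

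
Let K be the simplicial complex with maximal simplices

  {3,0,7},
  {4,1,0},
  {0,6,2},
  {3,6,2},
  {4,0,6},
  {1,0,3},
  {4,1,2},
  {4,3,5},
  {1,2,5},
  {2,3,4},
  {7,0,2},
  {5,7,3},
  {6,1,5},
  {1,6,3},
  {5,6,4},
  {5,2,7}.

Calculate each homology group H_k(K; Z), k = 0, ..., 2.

K has 8 vertices, 24 edges, 16 triangles.
rank ∂_0 = 0, rank ∂_1 = 7 ⇒ b_0 = 8 − 0 − 7 = 1; all invariant factors of ∂_1 are 1 so no torsion. So H_0 = Z.
rank ∂_1 = 7, rank ∂_2 = 15 ⇒ b_1 = 24 − 7 − 15 = 2; all invariant factors of ∂_2 are 1 so no torsion. So H_1 = Z^2.
rank ∂_2 = 15, rank ∂_3 = 0 ⇒ b_2 = 16 − 15 − 0 = 1. So H_2 = Z.

H_0 ≅ Z,  H_1 ≅ Z^2,  H_2 ≅ Z.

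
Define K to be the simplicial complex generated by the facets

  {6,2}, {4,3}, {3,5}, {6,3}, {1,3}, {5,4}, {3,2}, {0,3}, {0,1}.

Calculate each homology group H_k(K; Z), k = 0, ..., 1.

H_0 = Z,  H_1 = Z^3.

Order the vertices as 0 < 1 < 2 < 3 < 4 < 5 < 6. Listing each simplex with vertices in this order, K has dimension 1 with simplices:

  0-simplices (7): [0], [1], [2], [3], [4], [5], [6]
  1-simplices (9): [0,1], [0,3], [1,3], [2,3], [2,6], [3,4], [3,5], [3,6], [4,5]

giving chain groups C_0 ≅ Z^7, C_1 ≅ Z^9.

∂_1: C_1 → C_0 is given by ∂[p,q] = [q] − [p]. For instance
  ∂[1,3] = [3] − [1].
This gives a 7×9 integer matrix of rank 6; reducing to Smith normal form yields diagonal entries (1,1,1,1,1,1).

From H_k ≅ ker(∂_k) / im(∂_{k+1}) we obtain:

  H_0: rank C_0 − rank ∂_1 = 7 − 6 = 1, and the invariant factors of ∂_1 are all 1, so H_0 = Z.
  H_1: rank ker ∂_1 − rank ∂_2 = (9 − 6) − 0 = 3, and there is no ∂_2, so H_1 = Z^3.

As a check, the Euler characteristic is 7 − 9 = -2, which agrees with 1 − 3 = -2.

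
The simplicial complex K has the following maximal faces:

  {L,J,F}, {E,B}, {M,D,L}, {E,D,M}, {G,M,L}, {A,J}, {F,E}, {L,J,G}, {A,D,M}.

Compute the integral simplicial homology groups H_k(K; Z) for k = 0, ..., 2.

We work with the vertex ordering A < B < D < E < F < G < J < L < M. The simplices of K, each written with vertices in increasing order, are:

  0-simplices (9): A, B, D, E, F, G, J, L, M
  1-simplices (16): AD, AJ, AM, BE, DE, DL, DM, EF, EM, FJ, FL, GJ, GL, GM, JL, LM
  2-simplices (6): ADM, DEM, DLM, FJL, GJL, GLM

Hence C_0 ≅ Z^9, C_1 ≅ Z^16, C_2 ≅ Z^6.

Boundary ∂_1: C_1 → C_0 is given by ∂[p,q] = [q] − [p]. For instance
  ∂DM = M − D.
This gives a 9×16 integer matrix of rank 8; reducing to Smith normal form yields diagonal entries (1,1,1,1,1,1,1,1).

∂_2: C_2 → C_1 sends each 2-simplex [p,q,r] to [q,r] − [p,r] + [p,q]. For instance
  ∂FJL = JL − FL + FJ,
  ∂DLM = LM − DM + DL.
The resulting 16×6 matrix has rank 6, and its Smith normal form has invariant factors (1,1,1,1,1,1).

Now H_k = ker ∂_k / im ∂_{k+1}, so:

  H_0: rank C_0 − rank ∂_1 = 9 − 8 = 1, and the invariant factors of ∂_1 are all 1, so H_0 = Z.
  H_1: rank ker ∂_1 − rank ∂_2 = (16 − 8) − 6 = 2, and the invariant factors of ∂_2 are all 1, so H_1 = Z^2.
  H_2: rank ker ∂_2 − rank ∂_3 = (6 − 6) − 0 = 0, and there is no ∂_3, so H_2 = 0.

H_0 ≅ Z,  H_1 ≅ Z^2,  H_2 = 0.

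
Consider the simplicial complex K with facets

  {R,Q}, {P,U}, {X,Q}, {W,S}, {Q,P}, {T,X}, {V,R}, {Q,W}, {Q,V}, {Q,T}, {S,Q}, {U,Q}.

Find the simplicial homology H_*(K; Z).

H_0 = Z,  H_1 = Z^4.

Fix the vertex order P < Q < R < S < T < U < V < W < X and write every simplex with vertices in increasing order. Then dim K = 1 and the simplices of K are:

  0-simplices (9): P, Q, R, S, T, U, V, W, X
  1-simplices (12): PQ, PU, QR, QS, QT, QU, QV, QW, QX, RV, SW, TX

giving chain groups C_0 ≅ Z^9, C_1 ≅ Z^12.

Boundary ∂_1: C_1 → C_0 is given by ∂[p,q] = [q] − [p]. For instance
  ∂QV = V − Q.
The 9×12 boundary matrix has rank 8 and Smith normal form diag(1,1,1,1,1,1,1,1).

Reading off H_k = ker ∂_k / im ∂_{k+1}:

  H_0: rank C_0 − rank ∂_1 = 9 − 8 = 1, and the invariant factors of ∂_1 are all 1, so H_0 = Z.
  H_1: rank ker ∂_1 − rank ∂_2 = (12 − 8) − 0 = 4, and there is no ∂_2, so H_1 = Z^4.

(K is a triangulation of a wedge of 4 circles.)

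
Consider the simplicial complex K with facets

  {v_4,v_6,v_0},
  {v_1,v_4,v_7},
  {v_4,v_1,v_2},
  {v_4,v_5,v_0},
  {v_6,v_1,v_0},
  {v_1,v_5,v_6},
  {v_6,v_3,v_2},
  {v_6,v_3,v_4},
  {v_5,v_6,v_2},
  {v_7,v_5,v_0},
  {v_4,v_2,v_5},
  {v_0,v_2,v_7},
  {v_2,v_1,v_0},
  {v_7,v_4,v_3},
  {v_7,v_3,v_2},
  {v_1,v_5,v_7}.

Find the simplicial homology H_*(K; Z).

We work with the vertex ordering v_0 < v_1 < v_2 < v_3 < v_4 < v_5 < v_6 < v_7. The simplices of K, each written with vertices in increasing order, are:

  0-simplices (8): [v_0], [v_1], [v_2], [v_3], [v_4], [v_5], [v_6], [v_7]
  1-simplices (24): (24 of them)
  2-simplices (16): (16 of them)

so the chain groups are C_0 ≅ Z^8, C_1 ≅ Z^24, C_2 ≅ Z^16.

Boundary ∂_1: C_1 → C_0 maps an edge to its endpoints' difference, ∂[p,q] = q − p. For instance
  ∂[v_0,v_5] = [v_5] − [v_0].
The 8×24 boundary matrix has rank 7 and Smith normal form diag(1,1,1,1,1,1,1).

∂_2: C_2 → C_1 acts by ∂[p,q,r] = [q,r] − [p,r] + [p,q]. For instance
  ∂[v_2,v_4,v_5] = [v_4,v_5] − [v_2,v_5] + [v_2,v_4],
  ∂[v_0,v_5,v_7] = [v_5,v_7] − [v_0,v_7] + [v_0,v_5].
This gives a 24×16 integer matrix of rank 15; reducing to Smith normal form yields diagonal entries (1,1,1,1,1,1,1,1,1,1,1,1,1,1,1).

Reading off H_k = ker ∂_k / im ∂_{k+1}:

  H_0: rank C_0 − rank ∂_1 = 8 − 7 = 1, and the invariant factors of ∂_1 are all 1, so H_0 = Z.
  H_1: rank ker ∂_1 − rank ∂_2 = (24 − 7) − 15 = 2, and the invariant factors of ∂_2 are all 1, so H_1 = Z^2.
  H_2: rank ker ∂_2 − rank ∂_3 = (16 − 15) − 0 = 1, and there is no ∂_3, so H_2 = Z.

H_0 ≅ Z,  H_1 ≅ Z^2,  H_2 ≅ Z.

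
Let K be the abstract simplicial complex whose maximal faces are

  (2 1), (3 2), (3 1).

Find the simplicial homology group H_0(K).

Order the vertices as 1 < 2 < 3. Listing each simplex with vertices in this order, K has dimension 1 with simplices:

  0-simplices (3): [1], [2], [3]
  1-simplices (3): [1,2], [1,3], [2,3]

giving chain groups C_0 ≅ Z^3, C_1 ≅ Z^3.

The boundary map ∂_1: C_1 → C_0 sends each edge [p,q] (with p < q) to q − p. For instance
  ∂[1,2] = [2] − [1].
As a 3×3 matrix over Z this has rank 2, with invariant factors (1,1).

Reading off H_k = ker ∂_k / im ∂_{k+1}:

  H_0: rank C_0 − rank ∂_1 = 3 − 2 = 1, and the invariant factors of ∂_1 are all 1, so H_0 ≅ Z.

(K is a triangulation of the circle S^1.)

H_0 ≅ Z.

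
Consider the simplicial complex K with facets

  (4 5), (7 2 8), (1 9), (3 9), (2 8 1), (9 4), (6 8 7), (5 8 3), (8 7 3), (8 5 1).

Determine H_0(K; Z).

H_0 = Z.

Fix the vertex order 1 < 2 < 3 < 4 < 5 < 6 < 7 < 8 < 9 and write every simplex with vertices in increasing order. Then dim K = 2 and the simplices of K are:

  0-simplices (9): [1], [2], [3], [4], [5], [6], [7], [8], [9]
  1-simplices (16): [1,2], [1,5], [1,8], [1,9], [2,7], [2,8], [3,5], [3,7], [3,8], [3,9], [4,5], [4,9], [5,8], [6,7], [6,8], [7,8]
  2-simplices (6): [1,2,8], [1,5,8], [2,7,8], [3,5,8], [3,7,8], [6,7,8]

so the chain groups are C_0 ≅ Z^9, C_1 ≅ Z^16, C_2 ≅ Z^6.

Boundary ∂_1: C_1 → C_0 sends each edge [p,q] (with p < q) to q − p.
The 9×16 boundary matrix has rank 8 and Smith normal form diag(1,1,1,1,1,1,1,1).

The boundary map ∂_2: C_2 → C_1 sends each 2-simplex [p,q,r] to [q,r] − [p,r] + [p,q]. For instance
  ∂[2,7,8] = [7,8] − [2,8] + [2,7],
  ∂[1,5,8] = [5,8] − [1,8] + [1,5].
The 16×6 boundary matrix has rank 6 and Smith normal form diag(1,1,1,1,1,1).

From H_k ≅ ker(∂_k) / im(∂_{k+1}) we obtain:

  H_0: rank C_0 − rank ∂_1 = 9 − 8 = 1, and the invariant factors of ∂_1 are all 1, so H_0 ≅ Z.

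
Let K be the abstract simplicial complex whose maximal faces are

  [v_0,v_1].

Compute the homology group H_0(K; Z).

Take the total order v_0 < v_1 on the vertex set. Then K (dimension 1) consists of the simplices:

  0-simplices (2): [v_0], [v_1]
  1-simplices (1): [v_0,v_1]

giving chain groups C_0 ≅ Z^2, C_1 ≅ Z^1.

Boundary ∂_1: C_1 → C_0 is given by ∂[p,q] = [q] − [p]. For instance
  ∂[v_0,v_1] = [v_1] − [v_0].
The resulting 2×1 matrix has rank 1, and its Smith normal form has invariant factors (1).

Reading off H_k = ker ∂_k / im ∂_{k+1}:

  H_0: rank C_0 − rank ∂_1 = 2 − 1 = 1, and the invariant factors of ∂_1 are all 1, so H_0 ≅ Z.

(K is a triangulation of the 1-simplex.)

H_0 ≅ Z.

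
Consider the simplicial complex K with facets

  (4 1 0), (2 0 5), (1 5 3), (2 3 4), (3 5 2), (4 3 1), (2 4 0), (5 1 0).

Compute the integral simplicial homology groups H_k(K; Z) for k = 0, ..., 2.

Fix the vertex order 0 < 1 < 2 < 3 < 4 < 5 and write every simplex with vertices in increasing order. Then dim K = 2 and the simplices of K are:

  0-simplices (6): [0], [1], [2], [3], [4], [5]
  1-simplices (12): [0,1], [0,2], [0,4], [0,5], [1,3], [1,4], [1,5], [2,3], [2,4], [2,5], [3,4], [3,5]
  2-simplices (8): [0,1,4], [0,1,5], [0,2,4], [0,2,5], [1,3,4], [1,3,5], [2,3,4], [2,3,5]

Hence C_0 ≅ Z^6, C_1 ≅ Z^12, C_2 ≅ Z^8.

∂_1: C_1 → C_0 maps an edge to its endpoints' difference, ∂[p,q] = q − p. For instance
  ∂[0,1] = [1] − [0].
The 6×12 boundary matrix has rank 5 and Smith normal form diag(1,1,1,1,1).

∂_2: C_2 → C_1 maps a triangle to the signed sum of its edges. For instance
  ∂[1,3,4] = [3,4] − [1,4] + [1,3],
  ∂[2,3,5] = [3,5] − [2,5] + [2,3].
This gives a 12×8 integer matrix of rank 7; reducing to Smith normal form yields diagonal entries (1,1,1,1,1,1,1).

Reading off H_k = ker ∂_k / im ∂_{k+1}:

  H_0: rank C_0 − rank ∂_1 = 6 − 5 = 1, and the invariant factors of ∂_1 are all 1, so H_0 = Z.
  H_1: rank ker ∂_1 − rank ∂_2 = (12 − 5) − 7 = 0, and the invariant factors of ∂_2 are all 1, so H_1 = 0.
  H_2: rank ker ∂_2 − rank ∂_3 = (8 − 7) − 0 = 1, and there is no ∂_3, so H_2 = Z.

H_0 ≅ Z,  H_1 = 0,  H_2 ≅ Z.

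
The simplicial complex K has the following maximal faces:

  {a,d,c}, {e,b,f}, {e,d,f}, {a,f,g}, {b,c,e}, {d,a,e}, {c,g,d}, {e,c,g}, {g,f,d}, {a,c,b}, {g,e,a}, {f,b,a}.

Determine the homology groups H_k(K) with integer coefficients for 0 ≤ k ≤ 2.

Take the total order a < b < c < d < e < f < g on the vertex set. Then K (dimension 2) consists of the simplices:

  0-simplices (7): a, b, c, d, e, f, g
  1-simplices (18): ab, ac, ad, ae, af, ag, bc, be, bf, cd, ce, cg, de, df, dg, ef, eg, fg
  2-simplices (12): abc, abf, acd, ade, aeg, afg, bce, bef, cdg, ceg, def, dfg

so the chain groups are C_0 ≅ Z^7, C_1 ≅ Z^18, C_2 ≅ Z^12.

The boundary map ∂_1: C_1 → C_0 sends each edge [p,q] (with p < q) to q − p. For instance
  ∂ae = e − a.
As a 7×18 matrix over Z this has rank 6, with invariant factors (1,1,1,1,1,1).

The boundary map ∂_2: C_2 → C_1 maps a triangle to the signed sum of its edges. For instance
  ∂dfg = fg − dg + df,
  ∂aeg = eg − ag + ae.
This gives a 18×12 integer matrix of rank 12; reducing to Smith normal form yields diagonal entries (1,1,1,1,1,1,1,1,1,1,1,2).

Now H_k = ker ∂_k / im ∂_{k+1}, so:

  H_0: rank C_0 − rank ∂_1 = 7 − 6 = 1, and the invariant factors of ∂_1 are all 1, so H_0 = Z.
  H_1: rank ker ∂_1 − rank ∂_2 = (18 − 6) − 12 = 0, and ∂_2 has invariant factor 2 > 1, so H_1 = Z/2.
  H_2: rank ker ∂_2 − rank ∂_3 = (12 − 12) − 0 = 0, and there is no ∂_3, so H_2 = 0.

As a check, the Euler characteristic is 7 − 18 + 12 = 1, which agrees with 1 − 0 + 0 = 1.
(K is a triangulation of the real projective plane RP^2.)

H_0 ≅ Z,  H_1 ≅ Z/2,  H_2 = 0.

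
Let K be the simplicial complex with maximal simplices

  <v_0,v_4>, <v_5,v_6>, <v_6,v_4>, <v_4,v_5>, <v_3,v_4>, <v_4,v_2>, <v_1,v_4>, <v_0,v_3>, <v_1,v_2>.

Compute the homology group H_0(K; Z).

Order the vertices as v_0 < v_1 < v_2 < v_3 < v_4 < v_5 < v_6. Listing each simplex with vertices in this order, K has dimension 1 with simplices:

  0-simplices (7): [v_0], [v_1], [v_2], [v_3], [v_4], [v_5], [v_6]
  1-simplices (9): [v_0,v_3], [v_0,v_4], [v_1,v_2], [v_1,v_4], [v_2,v_4], [v_3,v_4], [v_4,v_5], [v_4,v_6], [v_5,v_6]

Hence C_0 ≅ Z^7, C_1 ≅ Z^9.

The boundary map ∂_1: C_1 → C_0 maps an edge to its endpoints' difference, ∂[p,q] = q − p. For instance
  ∂[v_2,v_4] = [v_4] − [v_2].
The resulting 7×9 matrix has rank 6, and its Smith normal form has invariant factors (1,1,1,1,1,1).

From H_k ≅ ker(∂_k) / im(∂_{k+1}) we obtain:

  H_0: rank C_0 − rank ∂_1 = 7 − 6 = 1, and the invariant factors of ∂_1 are all 1, so H_0 = Z.

H_0 ≅ Z.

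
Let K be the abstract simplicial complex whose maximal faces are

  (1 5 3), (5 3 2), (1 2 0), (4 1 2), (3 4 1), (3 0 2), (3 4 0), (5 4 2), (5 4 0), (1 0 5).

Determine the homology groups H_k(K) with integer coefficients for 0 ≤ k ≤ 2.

H_0 ≅ Z,  H_1 ≅ Z/2,  H_2 = 0.

K has 6 vertices, 15 edges, 10 triangles.
rank ∂_0 = 0, rank ∂_1 = 5 ⇒ b_0 = 6 − 0 − 5 = 1; all invariant factors of ∂_1 are 1 so no torsion. So H_0 = Z.
rank ∂_1 = 5, rank ∂_2 = 10 ⇒ b_1 = 15 − 5 − 10 = 0; ∂_2 has invariant factor(s) [2] giving torsion. So H_1 = Z/2.
rank ∂_2 = 10, rank ∂_3 = 0 ⇒ b_2 = 10 − 10 − 0 = 0. So H_2 = 0.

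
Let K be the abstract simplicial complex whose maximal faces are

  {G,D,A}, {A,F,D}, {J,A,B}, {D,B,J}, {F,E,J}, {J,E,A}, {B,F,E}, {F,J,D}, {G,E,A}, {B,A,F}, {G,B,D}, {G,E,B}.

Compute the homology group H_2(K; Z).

H_2 = 0.

K has 7 vertices, 18 edges, 12 triangles.
rank ∂_2 = 12, rank ∂_3 = 0 ⇒ b_2 = 12 − 12 − 0 = 0. So H_2 ≅ 0.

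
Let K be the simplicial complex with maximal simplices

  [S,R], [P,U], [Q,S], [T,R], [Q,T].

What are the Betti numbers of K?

b_0 = 2, b_1 = 1.

Order the vertices as P < Q < R < S < T < U. Listing each simplex with vertices in this order, K has dimension 1 with simplices:

  0-simplices (6): P, Q, R, S, T, U
  1-simplices (5): PU, QS, QT, RS, RT

so the chain groups are C_0 ≅ Z^6, C_1 ≅ Z^5.

Boundary ∂_1: C_1 → C_0 maps an edge to its endpoints' difference, ∂[p,q] = q − p.
This gives a 6×5 integer matrix of rank 4; reducing to Smith normal form yields diagonal entries (1,1,1,1).

Now H_k = ker ∂_k / im ∂_{k+1}, so:

  H_0: rank C_0 − rank ∂_1 = 6 − 4 = 2, and the invariant factors of ∂_1 are all 1, so H_0 ≅ Z^2.
  H_1: rank ker ∂_1 − rank ∂_2 = (5 − 4) − 0 = 1, and there is no ∂_2, so H_1 ≅ Z.

As a check, the Euler characteristic is 6 − 5 = 1, which agrees with 2 − 1 = 1.

Hence the Betti numbers are b_0 = 2, b_1 = 1.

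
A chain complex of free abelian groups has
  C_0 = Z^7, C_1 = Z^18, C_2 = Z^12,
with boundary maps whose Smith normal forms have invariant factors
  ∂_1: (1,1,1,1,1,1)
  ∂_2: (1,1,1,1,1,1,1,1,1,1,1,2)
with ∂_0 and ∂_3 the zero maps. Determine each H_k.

H_0 = Z,  H_1 = Z/2,  H_2 = 0.

H_0: b_0 = 7 − 0 − 6 = 1; torsion from ∂_1 factors > 1: none. So H_0 = Z.
H_1: b_1 = 18 − 6 − 12 = 0; torsion from ∂_2 factors > 1: [2]. So H_1 = Z/2.
H_2: b_2 = 12 − 12 − 0 = 0; torsion from ∂_3 factors > 1: none. So H_2 = 0.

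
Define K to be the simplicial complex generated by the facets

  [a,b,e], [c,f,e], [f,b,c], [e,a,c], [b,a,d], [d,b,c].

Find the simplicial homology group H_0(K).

H_0 = Z.

Fix the vertex order a < b < c < d < e < f and write every simplex with vertices in increasing order. Then dim K = 2 and the simplices of K are:

  0-simplices (6): a, b, c, d, e, f
  1-simplices (12): ab, ac, ad, ae, bc, bd, be, bf, cd, ce, cf, ef
  2-simplices (6): abd, abe, ace, bcd, bcf, cef

giving chain groups C_0 ≅ Z^6, C_1 ≅ Z^12, C_2 ≅ Z^6.

The boundary map ∂_1: C_1 → C_0 is given by ∂[p,q] = [q] − [p]. For instance
  ∂bd = d − b.
The resulting 6×12 matrix has rank 5, and its Smith normal form has invariant factors (1,1,1,1,1).

The boundary map ∂_2: C_2 → C_1 maps a triangle to the signed sum of its edges. For instance
  ∂abe = be − ae + ab,
  ∂ace = ce − ae + ac.
The 12×6 boundary matrix has rank 6 and Smith normal form diag(1,1,1,1,1,1).

Computing H_k = (kernel of ∂_k) / (image of ∂_{k+1}):

  H_0: rank C_0 − rank ∂_1 = 6 − 5 = 1, and the invariant factors of ∂_1 are all 1, so H_0 ≅ Z.

(K is a triangulation of the cylinder S^1 x I.)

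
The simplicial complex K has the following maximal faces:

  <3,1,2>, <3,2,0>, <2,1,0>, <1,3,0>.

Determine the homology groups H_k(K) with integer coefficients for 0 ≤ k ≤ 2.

H_0 ≅ Z,  H_1 = 0,  H_2 ≅ Z.

Take the total order 0 < 1 < 2 < 3 on the vertex set. Then K (dimension 2) consists of the simplices:

  0-simplices (4): [0], [1], [2], [3]
  1-simplices (6): [0,1], [0,2], [0,3], [1,2], [1,3], [2,3]
  2-simplices (4): [0,1,2], [0,1,3], [0,2,3], [1,2,3]

Hence C_0 ≅ Z^4, C_1 ≅ Z^6, C_2 ≅ Z^4.

∂_1: C_1 → C_0 maps an edge to its endpoints' difference, ∂[p,q] = q − p. For instance
  ∂[0,1] = [1] − [0].
The 4×6 boundary matrix has rank 3 and Smith normal form diag(1,1,1).

Boundary ∂_2: C_2 → C_1 maps a triangle to the signed sum of its edges. For instance
  ∂[1,2,3] = [2,3] − [1,3] + [1,2],
  ∂[0,1,3] = [1,3] − [0,3] + [0,1].
The resulting 6×4 matrix has rank 3, and its Smith normal form has invariant factors (1,1,1).

From H_k ≅ ker(∂_k) / im(∂_{k+1}) we obtain:

  H_0: rank C_0 − rank ∂_1 = 4 − 3 = 1, and the invariant factors of ∂_1 are all 1, so H_0 = Z.
  H_1: rank ker ∂_1 − rank ∂_2 = (6 − 3) − 3 = 0, and the invariant factors of ∂_2 are all 1, so H_1 = 0.
  H_2: rank ker ∂_2 − rank ∂_3 = (4 − 3) − 0 = 1, and there is no ∂_3, so H_2 = Z.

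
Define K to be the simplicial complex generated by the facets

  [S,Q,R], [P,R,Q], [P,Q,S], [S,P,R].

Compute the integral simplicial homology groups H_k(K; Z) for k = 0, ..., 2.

K has 4 vertices, 6 edges, 4 triangles.
rank ∂_0 = 0, rank ∂_1 = 3 ⇒ b_0 = 4 − 0 − 3 = 1; all invariant factors of ∂_1 are 1 so no torsion. So H_0 ≅ Z.
rank ∂_1 = 3, rank ∂_2 = 3 ⇒ b_1 = 6 − 3 − 3 = 0; all invariant factors of ∂_2 are 1 so no torsion. So H_1 ≅ 0.
rank ∂_2 = 3, rank ∂_3 = 0 ⇒ b_2 = 4 − 3 − 0 = 1. So H_2 ≅ Z.

H_0 ≅ Z,  H_1 = 0,  H_2 ≅ Z.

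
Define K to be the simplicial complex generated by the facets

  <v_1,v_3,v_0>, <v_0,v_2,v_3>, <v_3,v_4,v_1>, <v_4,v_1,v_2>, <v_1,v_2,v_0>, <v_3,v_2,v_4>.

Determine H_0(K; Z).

Fix the vertex order v_0 < v_1 < v_2 < v_3 < v_4 and write every simplex with vertices in increasing order. Then dim K = 2 and the simplices of K are:

  0-simplices (5): [v_0], [v_1], [v_2], [v_3], [v_4]
  1-simplices (9): [v_0,v_1], [v_0,v_2], [v_0,v_3], [v_1,v_2], [v_1,v_3], [v_1,v_4], [v_2,v_3], [v_2,v_4], [v_3,v_4]
  2-simplices (6): [v_0,v_1,v_2], [v_0,v_1,v_3], [v_0,v_2,v_3], [v_1,v_2,v_4], [v_1,v_3,v_4], [v_2,v_3,v_4]

so the chain groups are C_0 ≅ Z^5, C_1 ≅ Z^9, C_2 ≅ Z^6.

∂_1: C_1 → C_0 sends each edge [p,q] (with p < q) to q − p. For instance
  ∂[v_2,v_3] = [v_3] − [v_2].
This gives a 5×9 integer matrix of rank 4; reducing to Smith normal form yields diagonal entries (1,1,1,1).

∂_2: C_2 → C_1 sends each 2-simplex [p,q,r] to [q,r] − [p,r] + [p,q]. For instance
  ∂[v_1,v_2,v_4] = [v_2,v_4] − [v_1,v_4] + [v_1,v_2],
  ∂[v_0,v_2,v_3] = [v_2,v_3] − [v_0,v_3] + [v_0,v_2].
This gives a 9×6 integer matrix of rank 5; reducing to Smith normal form yields diagonal entries (1,1,1,1,1).

Now H_k = ker ∂_k / im ∂_{k+1}, so:

  H_0: rank C_0 − rank ∂_1 = 5 − 4 = 1, and the invariant factors of ∂_1 are all 1, so H_0 = Z.

H_0 ≅ Z.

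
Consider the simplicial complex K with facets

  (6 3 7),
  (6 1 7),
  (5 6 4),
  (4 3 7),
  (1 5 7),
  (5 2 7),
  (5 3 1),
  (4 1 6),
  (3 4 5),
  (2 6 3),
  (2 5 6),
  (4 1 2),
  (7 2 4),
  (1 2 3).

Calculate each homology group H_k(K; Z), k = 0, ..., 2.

Take the total order 1 < 2 < 3 < 4 < 5 < 6 < 7 on the vertex set. Then K (dimension 2) consists of the simplices:

  0-simplices (7): [1], [2], [3], [4], [5], [6], [7]
  1-simplices (21): [1,2], [1,3], [1,4], [1,5], [1,6], [1,7], [2,3], [2,4], [2,5], [2,6], [2,7], [3,4], [3,5], [3,6], [3,7], [4,5], [4,6], [4,7], [5,6], [5,7], [6,7]
  2-simplices (14): [1,2,3], [1,2,4], [1,3,5], [1,4,6], [1,5,7], [1,6,7], [2,3,6], [2,4,7], [2,5,6], [2,5,7], [3,4,5], [3,4,7], [3,6,7], [4,5,6]

Hence C_0 ≅ Z^7, C_1 ≅ Z^21, C_2 ≅ Z^14.

The boundary map ∂_1: C_1 → C_0 is given by ∂[p,q] = [q] − [p]. For instance
  ∂[1,3] = [3] − [1].
As a 7×21 matrix over Z this has rank 6, with invariant factors (1,1,1,1,1,1).

Boundary ∂_2: C_2 → C_1 acts by ∂[p,q,r] = [q,r] − [p,r] + [p,q]. For instance
  ∂[1,2,3] = [2,3] − [1,3] + [1,2],
  ∂[1,4,6] = [4,6] − [1,6] + [1,4].
The resulting 21×14 matrix has rank 13, and its Smith normal form has invariant factors (1,1,1,1,1,1,1,1,1,1,1,1,1).

Computing H_k = (kernel of ∂_k) / (image of ∂_{k+1}):

  H_0: rank C_0 − rank ∂_1 = 7 − 6 = 1, and the invariant factors of ∂_1 are all 1, so H_0 ≅ Z.
  H_1: rank ker ∂_1 − rank ∂_2 = (21 − 6) − 13 = 2, and the invariant factors of ∂_2 are all 1, so H_1 ≅ Z^2.
  H_2: rank ker ∂_2 − rank ∂_3 = (14 − 13) − 0 = 1, and there is no ∂_3, so H_2 ≅ Z.

(K is a triangulation of the torus T^2.)

H_0 ≅ Z,  H_1 ≅ Z^2,  H_2 ≅ Z.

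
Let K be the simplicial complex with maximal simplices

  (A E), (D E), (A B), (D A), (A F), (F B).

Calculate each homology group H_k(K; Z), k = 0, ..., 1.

Order the vertices as A < B < D < E < F. Listing each simplex with vertices in this order, K has dimension 1 with simplices:

  0-simplices (5): A, B, D, E, F
  1-simplices (6): AB, AD, AE, AF, BF, DE

Hence C_0 ≅ Z^5, C_1 ≅ Z^6.

The boundary map ∂_1: C_1 → C_0 sends each edge [p,q] (with p < q) to q − p. For instance
  ∂BF = F − B.
The 5×6 boundary matrix has rank 4 and Smith normal form diag(1,1,1,1).

From H_k ≅ ker(∂_k) / im(∂_{k+1}) we obtain:

  H_0: rank C_0 − rank ∂_1 = 5 − 4 = 1, and the invariant factors of ∂_1 are all 1, so H_0 ≅ Z.
  H_1: rank ker ∂_1 − rank ∂_2 = (6 − 4) − 0 = 2, and there is no ∂_2, so H_1 ≅ Z^2.

As a check, the Euler characteristic is 5 − 6 = -1, which agrees with 1 − 2 = -1.

H_0 ≅ Z,  H_1 ≅ Z^2.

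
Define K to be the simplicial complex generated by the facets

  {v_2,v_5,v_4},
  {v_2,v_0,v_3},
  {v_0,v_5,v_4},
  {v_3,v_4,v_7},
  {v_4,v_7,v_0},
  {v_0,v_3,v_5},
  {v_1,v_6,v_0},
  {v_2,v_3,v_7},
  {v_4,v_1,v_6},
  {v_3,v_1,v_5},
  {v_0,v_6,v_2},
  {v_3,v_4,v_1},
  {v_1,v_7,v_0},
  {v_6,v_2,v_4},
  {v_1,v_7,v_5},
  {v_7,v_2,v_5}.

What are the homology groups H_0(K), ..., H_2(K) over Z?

We work with the vertex ordering v_0 < v_1 < v_2 < v_3 < v_4 < v_5 < v_6 < v_7. The simplices of K, each written with vertices in increasing order, are:

  0-simplices (8): [v_0], [v_1], [v_2], [v_3], [v_4], [v_5], [v_6], [v_7]
  1-simplices (24): (24 of them)
  2-simplices (16): (16 of them)

so the chain groups are C_0 ≅ Z^8, C_1 ≅ Z^24, C_2 ≅ Z^16.

∂_1: C_1 → C_0 sends each edge [p,q] (with p < q) to q − p. For instance
  ∂[v_3,v_4] = [v_4] − [v_3].
The 8×24 boundary matrix has rank 7 and Smith normal form diag(1,1,1,1,1,1,1).

The boundary map ∂_2: C_2 → C_1 maps a triangle to the signed sum of its edges. For instance
  ∂[v_2,v_4,v_5] = [v_4,v_5] − [v_2,v_5] + [v_2,v_4],
  ∂[v_0,v_1,v_7] = [v_1,v_7] − [v_0,v_7] + [v_0,v_1].
This gives a 24×16 integer matrix of rank 15; reducing to Smith normal form yields diagonal entries (1,1,1,1,1,1,1,1,1,1,1,1,1,1,1).

Reading off H_k = ker ∂_k / im ∂_{k+1}:

  H_0: rank C_0 − rank ∂_1 = 8 − 7 = 1, and the invariant factors of ∂_1 are all 1, so H_0 = Z.
  H_1: rank ker ∂_1 − rank ∂_2 = (24 − 7) − 15 = 2, and the invariant factors of ∂_2 are all 1, so H_1 = Z^2.
  H_2: rank ker ∂_2 − rank ∂_3 = (16 − 15) − 0 = 1, and there is no ∂_3, so H_2 = Z.

As a check, the Euler characteristic is 8 − 24 + 16 = 0, which agrees with 1 − 2 + 1 = 0.
(K is a triangulation of the torus T^2.)

H_0 ≅ Z,  H_1 ≅ Z^2,  H_2 ≅ Z.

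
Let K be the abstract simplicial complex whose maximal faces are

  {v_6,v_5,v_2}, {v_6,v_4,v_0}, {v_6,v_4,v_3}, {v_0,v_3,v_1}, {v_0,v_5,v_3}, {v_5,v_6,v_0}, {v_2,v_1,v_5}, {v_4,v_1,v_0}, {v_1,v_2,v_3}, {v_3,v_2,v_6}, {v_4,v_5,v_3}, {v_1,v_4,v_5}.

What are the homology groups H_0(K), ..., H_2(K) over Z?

H_0 ≅ Z,  H_1 ≅ Z/2Z,  H_2 = 0.

Take the total order v_0 < v_1 < v_2 < v_3 < v_4 < v_5 < v_6 on the vertex set. Then K (dimension 2) consists of the simplices:

  0-simplices (7): [v_0], [v_1], [v_2], [v_3], [v_4], [v_5], [v_6]
  1-simplices (18): (18 of them)
  2-simplices (12): (12 of them)

Hence C_0 ≅ Z^7, C_1 ≅ Z^18, C_2 ≅ Z^12.

Boundary ∂_1: C_1 → C_0 maps an edge to its endpoints' difference, ∂[p,q] = q − p.
The 7×18 boundary matrix has rank 6 and Smith normal form diag(1,1,1,1,1,1).

Boundary ∂_2: C_2 → C_1 sends each 2-simplex [p,q,r] to [q,r] − [p,r] + [p,q]. For instance
  ∂[v_1,v_4,v_5] = [v_4,v_5] − [v_1,v_5] + [v_1,v_4],
  ∂[v_1,v_2,v_5] = [v_2,v_5] − [v_1,v_5] + [v_1,v_2].
As a 18×12 matrix over Z this has rank 12, with invariant factors (1,1,1,1,1,1,1,1,1,1,1,2).

Reading off H_k = ker ∂_k / im ∂_{k+1}:

  H_0: rank C_0 − rank ∂_1 = 7 − 6 = 1, and the invariant factors of ∂_1 are all 1, so H_0 ≅ Z.
  H_1: rank ker ∂_1 − rank ∂_2 = (18 − 6) − 12 = 0, and ∂_2 has invariant factor 2 > 1, so H_1 ≅ Z/2Z.
  H_2: rank ker ∂_2 − rank ∂_3 = (12 − 12) − 0 = 0, and there is no ∂_3, so H_2 ≅ 0.

As a check, the Euler characteristic is 7 − 18 + 12 = 1, which agrees with 1 − 0 + 0 = 1.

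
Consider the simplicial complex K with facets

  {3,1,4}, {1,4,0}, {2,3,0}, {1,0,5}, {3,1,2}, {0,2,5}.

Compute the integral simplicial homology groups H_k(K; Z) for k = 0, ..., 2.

H_0 ≅ Z,  H_1 ≅ Z,  H_2 = 0.

Fix the vertex order 0 < 1 < 2 < 3 < 4 < 5 and write every simplex with vertices in increasing order. Then dim K = 2 and the simplices of K are:

  0-simplices (6): [0], [1], [2], [3], [4], [5]
  1-simplices (12): [0,1], [0,2], [0,3], [0,4], [0,5], [1,2], [1,3], [1,4], [1,5], [2,3], [2,5], [3,4]
  2-simplices (6): [0,1,4], [0,1,5], [0,2,3], [0,2,5], [1,2,3], [1,3,4]

so the chain groups are C_0 ≅ Z^6, C_1 ≅ Z^12, C_2 ≅ Z^6.

The boundary map ∂_1: C_1 → C_0 sends each edge [p,q] (with p < q) to q − p.
The resulting 6×12 matrix has rank 5, and its Smith normal form has invariant factors (1,1,1,1,1).

The boundary map ∂_2: C_2 → C_1 sends each 2-simplex [p,q,r] to [q,r] − [p,r] + [p,q]. For instance
  ∂[0,2,5] = [2,5] − [0,5] + [0,2],
  ∂[0,1,4] = [1,4] − [0,4] + [0,1].
The 12×6 boundary matrix has rank 6 and Smith normal form diag(1,1,1,1,1,1).

Now H_k = ker ∂_k / im ∂_{k+1}, so:

  H_0: rank C_0 − rank ∂_1 = 6 − 5 = 1, and the invariant factors of ∂_1 are all 1, so H_0 ≅ Z.
  H_1: rank ker ∂_1 − rank ∂_2 = (12 − 5) − 6 = 1, and the invariant factors of ∂_2 are all 1, so H_1 ≅ Z.
  H_2: rank ker ∂_2 − rank ∂_3 = (6 − 6) − 0 = 0, and there is no ∂_3, so H_2 ≅ 0.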